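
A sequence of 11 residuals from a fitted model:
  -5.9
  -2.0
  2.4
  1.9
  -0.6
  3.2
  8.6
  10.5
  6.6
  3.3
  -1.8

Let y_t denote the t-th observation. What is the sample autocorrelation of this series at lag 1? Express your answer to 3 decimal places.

0.525

Mean ȳ = (-5.9 − 2.0 + 2.4 + 1.9 − 0.6 + 3.2 + 8.6 + 10.5 + 6.6 + 3.3 − 1.8)/11 = 2.3818
Numerator Σ_{t=1}^{10}(y_t−ȳ)(y_{t+1}−ȳ) = 125.0433
Denominator Σ(y_t−ȳ)² = 238.2764
r_1 = 125.0433 / 238.2764 = 0.525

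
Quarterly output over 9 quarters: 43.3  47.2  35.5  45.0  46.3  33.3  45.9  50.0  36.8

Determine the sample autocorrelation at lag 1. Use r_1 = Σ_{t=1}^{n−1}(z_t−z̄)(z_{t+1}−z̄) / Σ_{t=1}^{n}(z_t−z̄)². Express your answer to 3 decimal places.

Mean z̄ = (43.3 + 47.2 + 35.5 + 45.0 + 46.3 + 33.3 + 45.9 + 50.0 + 36.8)/9 = 42.5889
Numerator Σ_{t=1}^{8}(z_t−z̄)(z_{t+1}−z̄) = -121.1446
Denominator Σ(z_t−z̄)² = 277.2889
r_1 = -121.1446 / 277.2889 = -0.437

-0.437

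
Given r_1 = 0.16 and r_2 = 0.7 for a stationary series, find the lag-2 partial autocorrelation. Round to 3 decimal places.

φ_{22} = (r_2 − r_1²) / (1 − r_1²)
r_1² = (0.16)² = 0.0256
Numerator = 0.7 − 0.0256 = 0.6744; denominator = 1 − 0.0256 = 0.9744
φ_{22} = 0.6744 / 0.9744 = 0.692

0.692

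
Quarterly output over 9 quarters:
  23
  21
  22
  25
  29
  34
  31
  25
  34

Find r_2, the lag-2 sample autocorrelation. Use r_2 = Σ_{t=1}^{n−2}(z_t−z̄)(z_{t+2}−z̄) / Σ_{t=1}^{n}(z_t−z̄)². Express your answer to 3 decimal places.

0.144

Mean z̄ = (23 + 21 + 22 + 25 + 29 + 34 + 31 + 25 + 34)/9 = 27.1111
Σ(z_t−z̄)(z_{t+2}−z̄) = (21.0123) + (12.9012) + (-9.6543) + (-14.5432) + (7.3457) + (-14.5432) + (26.7901) = 29.3086
Denominator Σ(z_t−z̄)² = 202.8889
r_2 = 29.3086 / 202.8889 = 0.144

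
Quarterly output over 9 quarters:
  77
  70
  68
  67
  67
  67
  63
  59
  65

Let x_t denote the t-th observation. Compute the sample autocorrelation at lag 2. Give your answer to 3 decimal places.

0.093

Mean x̄ = (77 + 70 + 68 + 67 + 67 + 67 + 63 + 59 + 65)/9 = 67.0000
Numerator Σ_{t=1}^{7}(x_t−x̄)(x_{t+2}−x̄) = 18.0000
Denominator Σ(x_t−x̄)² = 194.0000
r_2 = 18.0000 / 194.0000 = 0.093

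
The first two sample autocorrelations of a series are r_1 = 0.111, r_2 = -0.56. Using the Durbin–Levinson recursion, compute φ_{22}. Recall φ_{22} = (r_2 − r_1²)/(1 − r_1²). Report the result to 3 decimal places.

-0.579

φ_{22} = (r_2 − r_1²) / (1 − r_1²)
r_1² = (0.111)² = 0.012321
Numerator = -0.56 − 0.0123 = -0.5723; denominator = 1 − 0.0123 = 0.9877
φ_{22} = -0.5723 / 0.9877 = -0.579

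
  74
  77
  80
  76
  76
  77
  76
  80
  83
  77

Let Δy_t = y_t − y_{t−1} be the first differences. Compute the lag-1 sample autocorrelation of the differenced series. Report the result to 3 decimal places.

First differences Δy: 3, 3, -4, 0, 1, -1, 4, 3, -6
Mean of differences = 0.3333
Numerator Σ(Δy_t−Δȳ)(Δy_{t+1}−Δȳ) = -16.1111
Denominator Σ(Δy_t−Δȳ)² = 96.0000
r_1(Δy) = -16.1111 / 96.0000 = -0.168

-0.168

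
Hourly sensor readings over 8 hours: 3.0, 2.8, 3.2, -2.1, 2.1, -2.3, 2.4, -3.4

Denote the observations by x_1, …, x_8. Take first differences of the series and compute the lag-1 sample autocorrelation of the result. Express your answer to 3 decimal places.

-0.800

First differences Δx: -0.2, 0.4, -5.3, 4.2, -4.4, 4.7, -5.8
Mean of differences = -0.9143
Numerator Σ(Δx_t−Δx̄)(Δx_{t+1}−Δx̄) = -92.0816
Denominator Σ(Δx_t−Δx̄)² = 115.1686
r_1(Δx) = -92.0816 / 115.1686 = -0.800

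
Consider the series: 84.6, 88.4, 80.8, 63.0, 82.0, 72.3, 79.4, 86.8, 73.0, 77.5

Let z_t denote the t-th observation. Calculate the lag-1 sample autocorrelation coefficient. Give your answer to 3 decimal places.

-0.124

Mean z̄ = (84.6 + 88.4 + 80.8 + 63.0 + 82.0 + 72.3 + 79.4 + 86.8 + 73.0 + 77.5)/10 = 78.7800
Numerator Σ_{t=1}^{9}(z_t−z̄)(z_{t+1}−z̄) = -66.1344
Denominator Σ(z_t−z̄)² = 531.6160
r_1 = -66.1344 / 531.6160 = -0.124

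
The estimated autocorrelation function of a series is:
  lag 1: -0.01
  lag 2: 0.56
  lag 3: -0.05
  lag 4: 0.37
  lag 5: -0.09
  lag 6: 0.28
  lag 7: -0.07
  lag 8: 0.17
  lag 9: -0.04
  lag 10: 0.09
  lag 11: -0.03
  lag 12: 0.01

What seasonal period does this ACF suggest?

The largest autocorrelation is r_2 = 0.56, with weaker echoes at lags 4 (0.37), 6 (0.28) and 8 (0.17); the remaining lags stay at or below 0.09.
The dominant spike at lag 2 indicates a seasonal period of 2.

2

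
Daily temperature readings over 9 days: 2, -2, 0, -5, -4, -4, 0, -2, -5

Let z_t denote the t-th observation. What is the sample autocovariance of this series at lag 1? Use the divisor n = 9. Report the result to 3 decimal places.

Mean z̄ = (2 − 2 + 0 − 5 − 4 − 4 + 0 − 2 − 5)/9 = -2.2222
Σ_{t=1}^{8}(z_t−z̄)(z_{t+1}−z̄) = -0.7160
γ_1 = -0.7160 / 9 = -0.080

-0.080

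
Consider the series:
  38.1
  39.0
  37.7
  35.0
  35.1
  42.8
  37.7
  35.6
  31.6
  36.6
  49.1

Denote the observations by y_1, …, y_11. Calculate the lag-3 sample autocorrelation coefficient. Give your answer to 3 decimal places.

Mean ȳ = (38.1 + 39.0 + 37.7 + 35.0 + 35.1 + 42.8 + 37.7 + 35.6 + 31.6 + 36.6 + 49.1)/11 = 38.0273
Numerator Σ_{t=1}^{8}(y_t−ȳ)(y_{t+3}−ȳ) = -53.6186
Denominator Σ(y_t−ȳ)² = 213.5218
r_3 = -53.6186 / 213.5218 = -0.251

-0.251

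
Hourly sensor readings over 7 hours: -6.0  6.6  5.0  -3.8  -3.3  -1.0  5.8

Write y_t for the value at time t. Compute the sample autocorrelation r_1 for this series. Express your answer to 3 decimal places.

Mean ȳ = (-6.0 + 6.6 + 5.0 − 3.8 − 3.3 − 1.0 + 5.8)/7 = 0.4714
Deviations from mean: -6.4714, 6.1286, 4.5286, -4.2714, -3.7714, -1.4714, 5.3286
Numerator Σ_{t=1}^{6}(y_t−ȳ)(y_{t+1}−ȳ) = -17.4322
Denominator Σ(y_t−ȳ)² = 162.9743
r_1 = -17.4322 / 162.9743 = -0.107

-0.107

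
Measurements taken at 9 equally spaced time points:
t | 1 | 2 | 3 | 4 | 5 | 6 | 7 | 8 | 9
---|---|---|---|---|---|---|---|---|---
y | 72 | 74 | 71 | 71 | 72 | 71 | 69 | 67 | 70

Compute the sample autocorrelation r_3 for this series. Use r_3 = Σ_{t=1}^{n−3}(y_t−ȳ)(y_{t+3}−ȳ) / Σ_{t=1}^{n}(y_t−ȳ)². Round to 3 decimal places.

Mean ȳ = (72 + 74 + 71 + 71 + 72 + 71 + 69 + 67 + 70)/9 = 70.7778
Numerator Σ_{t=1}^{6}(y_t−ȳ)(y_{t+3}−ȳ) = -0.9259
Denominator Σ(y_t−ȳ)² = 31.5556
r_3 = -0.9259 / 31.5556 = -0.029

-0.029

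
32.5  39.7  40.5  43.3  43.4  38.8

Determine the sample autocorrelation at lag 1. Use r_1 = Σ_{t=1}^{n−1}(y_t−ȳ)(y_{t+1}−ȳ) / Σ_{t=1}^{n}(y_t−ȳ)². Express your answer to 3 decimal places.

Mean ȳ = (32.5 + 39.7 + 40.5 + 43.3 + 43.4 + 38.8)/6 = 39.7000
Deviations from mean: -7.2000, 0.0000, 0.8000, 3.6000, 3.7000, -0.9000
Numerator Σ_{t=1}^{5}(y_t−ȳ)(y_{t+1}−ȳ) = 12.8700
Denominator Σ(y_t−ȳ)² = 79.9400
r_1 = 12.8700 / 79.9400 = 0.161

0.161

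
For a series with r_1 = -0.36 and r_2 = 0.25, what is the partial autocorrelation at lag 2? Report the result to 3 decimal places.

φ_{22} = (r_2 − r_1²) / (1 − r_1²)
r_1² = (-0.36)² = 0.1296
Numerator = 0.25 − 0.1296 = 0.1204; denominator = 1 − 0.1296 = 0.8704
φ_{22} = 0.1204 / 0.8704 = 0.138

0.138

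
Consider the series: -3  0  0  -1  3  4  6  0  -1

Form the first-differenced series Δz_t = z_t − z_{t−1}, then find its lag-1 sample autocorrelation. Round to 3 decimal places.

-0.060

First differences Δz: 3, 0, -1, 4, 1, 2, -6, -1
Mean of differences = 0.2500
Numerator Σ(Δz_t−Δz̄)(Δz_{t+1}−Δz̄) = -4.0625
Denominator Σ(Δz_t−Δz̄)² = 67.5000
r_1(Δz) = -4.0625 / 67.5000 = -0.060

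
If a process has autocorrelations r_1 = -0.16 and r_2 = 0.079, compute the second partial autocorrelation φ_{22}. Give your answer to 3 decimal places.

0.055

φ_{22} = (r_2 − r_1²) / (1 − r_1²)
r_1² = (-0.16)² = 0.0256
Numerator = 0.079 − 0.0256 = 0.0534; denominator = 1 − 0.0256 = 0.9744
φ_{22} = 0.0534 / 0.9744 = 0.055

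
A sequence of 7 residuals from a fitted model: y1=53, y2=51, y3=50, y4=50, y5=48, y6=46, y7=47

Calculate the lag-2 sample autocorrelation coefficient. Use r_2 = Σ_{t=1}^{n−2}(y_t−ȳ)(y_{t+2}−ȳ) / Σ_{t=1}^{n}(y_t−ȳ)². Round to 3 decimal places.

Mean ȳ = (53 + 51 + 50 + 50 + 48 + 46 + 47)/7 = 49.2857
Deviations from mean: 3.7143, 1.7143, 0.7143, 0.7143, -1.2857, -3.2857, -2.2857
Numerator Σ_{t=1}^{5}(y_t−ȳ)(y_{t+2}−ȳ) = 3.5510
Denominator Σ(y_t−ȳ)² = 35.4286
r_2 = 3.5510 / 35.4286 = 0.100

0.100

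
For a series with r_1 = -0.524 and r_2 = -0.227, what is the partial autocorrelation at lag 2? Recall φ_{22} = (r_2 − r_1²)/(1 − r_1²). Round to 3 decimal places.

-0.691

φ_{22} = (r_2 − r_1²) / (1 − r_1²)
r_1² = (-0.524)² = 0.274576
Numerator = -0.227 − 0.2746 = -0.5016; denominator = 1 − 0.2746 = 0.7254
φ_{22} = -0.5016 / 0.7254 = -0.691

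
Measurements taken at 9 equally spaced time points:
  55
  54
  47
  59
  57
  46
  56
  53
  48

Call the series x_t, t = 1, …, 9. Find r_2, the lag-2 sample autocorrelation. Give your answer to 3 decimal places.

Mean x̄ = (55 + 54 + 47 + 59 + 57 + 46 + 56 + 53 + 48)/9 = 52.7778
Σ(x_t−x̄)(x_{t+2}−x̄) = (-12.8395) + (7.6049) + (-24.3951) + (-42.1728) + (13.6049) + (-1.5062) + (-15.3951) = -75.0988
Denominator Σ(x_t−x̄)² = 175.5556
r_2 = -75.0988 / 175.5556 = -0.428

-0.428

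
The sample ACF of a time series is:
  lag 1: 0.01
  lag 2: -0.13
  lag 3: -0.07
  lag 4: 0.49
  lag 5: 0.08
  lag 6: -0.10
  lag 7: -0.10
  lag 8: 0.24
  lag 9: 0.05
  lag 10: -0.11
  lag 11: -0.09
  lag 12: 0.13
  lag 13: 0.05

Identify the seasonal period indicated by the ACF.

4

The largest autocorrelation is r_4 = 0.49, with a weaker echo at lag 8 (0.24); the remaining lags stay at or below 0.13.
The dominant spike at lag 4 indicates a seasonal period of 4.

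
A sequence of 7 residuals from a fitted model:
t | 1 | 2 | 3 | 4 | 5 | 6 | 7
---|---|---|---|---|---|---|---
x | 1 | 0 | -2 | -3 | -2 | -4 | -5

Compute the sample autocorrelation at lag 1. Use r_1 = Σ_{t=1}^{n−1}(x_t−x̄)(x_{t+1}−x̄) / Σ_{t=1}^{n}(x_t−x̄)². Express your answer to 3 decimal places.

0.441

Mean x̄ = (1 + 0 − 2 − 3 − 2 − 4 − 5)/7 = -2.1429
Deviations from mean: 3.1429, 2.1429, 0.1429, -0.8571, 0.1429, -1.8571, -2.8571
Σ(x_t−x̄)(x_{t+1}−x̄) = (6.7347) + (0.3061) + (-0.1224) + (-0.1224) + (-0.2653) + (5.3061) = 11.8367
Denominator Σ(x_t−x̄)² = 26.8571
r_1 = 11.8367 / 26.8571 = 0.441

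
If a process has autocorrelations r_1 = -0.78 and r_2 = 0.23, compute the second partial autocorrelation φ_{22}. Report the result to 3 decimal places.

φ_{22} = (r_2 − r_1²) / (1 − r_1²)
r_1² = (-0.78)² = 0.6084
Numerator = 0.23 − 0.6084 = -0.3784; denominator = 1 − 0.6084 = 0.3916
φ_{22} = -0.3784 / 0.3916 = -0.966

-0.966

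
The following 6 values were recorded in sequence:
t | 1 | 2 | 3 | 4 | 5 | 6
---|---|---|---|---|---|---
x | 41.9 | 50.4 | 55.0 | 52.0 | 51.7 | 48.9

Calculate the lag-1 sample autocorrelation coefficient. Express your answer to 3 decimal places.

0.106

Mean x̄ = (41.9 + 50.4 + 55.0 + 52.0 + 51.7 + 48.9)/6 = 49.9833
Deviations from mean: -8.0833, 0.4167, 5.0167, 2.0167, 1.7167, -1.0833
Numerator Σ_{t=1}^{5}(x_t−x̄)(x_{t+1}−x̄) = 10.4414
Denominator Σ(x_t−x̄)² = 98.8683
r_1 = 10.4414 / 98.8683 = 0.106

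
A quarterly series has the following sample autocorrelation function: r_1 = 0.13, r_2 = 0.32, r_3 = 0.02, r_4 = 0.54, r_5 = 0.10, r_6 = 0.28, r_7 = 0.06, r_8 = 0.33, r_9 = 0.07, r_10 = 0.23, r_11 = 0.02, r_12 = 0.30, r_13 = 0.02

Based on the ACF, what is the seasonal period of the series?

The largest autocorrelation is r_4 = 0.54, with a weaker echo at lag 8 (0.33); the remaining lags stay at or below 0.32.
The dominant spike at lag 4 indicates a seasonal period of 4.

4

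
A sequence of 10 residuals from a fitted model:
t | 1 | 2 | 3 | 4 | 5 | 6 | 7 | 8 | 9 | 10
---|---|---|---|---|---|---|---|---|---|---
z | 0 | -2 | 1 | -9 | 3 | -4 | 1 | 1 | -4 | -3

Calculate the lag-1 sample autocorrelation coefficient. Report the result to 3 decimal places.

-0.608

Mean z̄ = (0 − 2 + 1 − 9 + 3 − 4 + 1 + 1 − 4 − 3)/10 = -1.6000
Numerator Σ_{t=1}^{9}(z_t−z̄)(z_{t+1}−z̄) = -68.3600
Denominator Σ(z_t−z̄)² = 112.4000
r_1 = -68.3600 / 112.4000 = -0.608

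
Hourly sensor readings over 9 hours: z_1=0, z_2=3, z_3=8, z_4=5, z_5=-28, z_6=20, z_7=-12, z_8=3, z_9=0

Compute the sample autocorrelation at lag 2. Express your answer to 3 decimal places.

0.199

Mean z̄ = (0 + 3 + 8 + 5 − 28 + 20 − 12 + 3 + 0)/9 = -0.1111
Σ(z_t−z̄)(z_{t+2}−z̄) = (0.9012) + (15.9012) + (-226.2099) + (102.7901) + (331.5679) + (62.5679) + (-1.3210) = 286.1975
Denominator Σ(z_t−z̄)² = 1434.8889
r_2 = 286.1975 / 1434.8889 = 0.199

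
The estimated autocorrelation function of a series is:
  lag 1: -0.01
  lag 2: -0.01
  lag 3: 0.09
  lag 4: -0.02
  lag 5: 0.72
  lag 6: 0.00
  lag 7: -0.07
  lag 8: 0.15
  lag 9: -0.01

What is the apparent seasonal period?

5

The largest autocorrelation is r_5 = 0.72; the remaining lags stay at or below 0.15.
The dominant spike at lag 5 indicates a seasonal period of 5.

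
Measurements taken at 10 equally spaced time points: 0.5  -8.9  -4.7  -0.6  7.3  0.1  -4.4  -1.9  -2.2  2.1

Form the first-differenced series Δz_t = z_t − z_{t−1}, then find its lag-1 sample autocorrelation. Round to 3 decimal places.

First differences Δz: -9.4, 4.2, 4.1, 7.9, -7.2, -4.5, 2.5, -0.3, 4.3
Mean of differences = 0.1778
Numerator Σ(Δz_t−Δz̄)(Δz_{t+1}−Δz̄) = -28.8627
Denominator Σ(Δz_t−Δz̄)² = 281.8556
r_1(Δz) = -28.8627 / 281.8556 = -0.102

-0.102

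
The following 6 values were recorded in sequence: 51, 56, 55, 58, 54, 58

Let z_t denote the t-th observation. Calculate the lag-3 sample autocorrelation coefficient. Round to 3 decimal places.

-0.377

Mean z̄ = (51 + 56 + 55 + 58 + 54 + 58)/6 = 55.3333
Deviations from mean: -4.3333, 0.6667, -0.3333, 2.6667, -1.3333, 2.6667
Numerator Σ_{t=1}^{3}(z_t−z̄)(z_{t+3}−z̄) = -13.3333
Denominator Σ(z_t−z̄)² = 35.3333
r_3 = -13.3333 / 35.3333 = -0.377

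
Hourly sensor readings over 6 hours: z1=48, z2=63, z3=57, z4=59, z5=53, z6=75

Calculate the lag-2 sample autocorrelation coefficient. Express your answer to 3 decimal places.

Mean z̄ = (48 + 63 + 57 + 59 + 53 + 75)/6 = 59.1667
Deviations from mean: -11.1667, 3.8333, -2.1667, -0.1667, -6.1667, 15.8333
Numerator Σ_{t=1}^{4}(z_t−z̄)(z_{t+2}−z̄) = 34.2778
Denominator Σ(z_t−z̄)² = 432.8333
r_2 = 34.2778 / 432.8333 = 0.079

0.079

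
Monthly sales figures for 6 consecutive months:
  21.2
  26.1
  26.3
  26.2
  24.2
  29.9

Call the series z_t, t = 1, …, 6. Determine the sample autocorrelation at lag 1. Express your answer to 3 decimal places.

-0.203

Mean z̄ = (21.2 + 26.1 + 26.3 + 26.2 + 24.2 + 29.9)/6 = 25.6500
Deviations from mean: -4.4500, 0.4500, 0.6500, 0.5500, -1.4500, 4.2500
Numerator Σ_{t=1}^{5}(z_t−z̄)(z_{t+1}−z̄) = -8.3125
Denominator Σ(z_t−z̄)² = 40.8950
r_1 = -8.3125 / 40.8950 = -0.203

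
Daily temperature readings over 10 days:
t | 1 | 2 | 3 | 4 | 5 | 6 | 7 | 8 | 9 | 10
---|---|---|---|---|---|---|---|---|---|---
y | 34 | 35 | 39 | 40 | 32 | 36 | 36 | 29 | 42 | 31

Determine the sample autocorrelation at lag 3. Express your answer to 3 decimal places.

Mean ȳ = (34 + 35 + 39 + 40 + 32 + 36 + 36 + 29 + 42 + 31)/10 = 35.4000
Σ(y_t−ȳ)(y_{t+3}−ȳ) = (-6.4400) + (1.3600) + (2.1600) + (2.7600) + (21.7600) + (3.9600) + (-2.6400) = 22.9200
Denominator Σ(y_t−ȳ)² = 152.4000
r_3 = 22.9200 / 152.4000 = 0.150

0.150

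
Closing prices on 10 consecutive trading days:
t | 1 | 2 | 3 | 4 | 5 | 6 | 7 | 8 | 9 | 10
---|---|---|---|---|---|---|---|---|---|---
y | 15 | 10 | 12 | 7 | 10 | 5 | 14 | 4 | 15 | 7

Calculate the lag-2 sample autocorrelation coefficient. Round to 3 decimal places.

Mean ȳ = (15 + 10 + 12 + 7 + 10 + 5 + 14 + 4 + 15 + 7)/10 = 9.9000
Numerator Σ_{t=1}^{8}(y_t−ȳ)(y_{t+2}−ȳ) = 92.1800
Denominator Σ(y_t−ȳ)² = 148.9000
r_2 = 92.1800 / 148.9000 = 0.619

0.619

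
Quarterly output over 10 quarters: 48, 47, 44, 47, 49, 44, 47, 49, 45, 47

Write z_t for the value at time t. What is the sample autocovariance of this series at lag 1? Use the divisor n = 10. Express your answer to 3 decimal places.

Mean z̄ = (48 + 47 + 44 + 47 + 49 + 44 + 47 + 49 + 45 + 47)/10 = 46.7000
Σ_{t=1}^{9}(z_t−z̄)(z_{t+1}−z̄) = -11.2900
γ_1 = -11.2900 / 10 = -1.129

-1.129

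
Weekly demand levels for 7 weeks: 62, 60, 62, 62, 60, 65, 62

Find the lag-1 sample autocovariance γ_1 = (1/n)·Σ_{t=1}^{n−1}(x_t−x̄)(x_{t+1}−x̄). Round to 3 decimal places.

-0.880

Mean x̄ = (62 + 60 + 62 + 62 + 60 + 65 + 62)/7 = 61.8571
Σ_{t=1}^{6}(x_t−x̄)(x_{t+1}−x̄) = -6.1633
γ_1 = -6.1633 / 7 = -0.880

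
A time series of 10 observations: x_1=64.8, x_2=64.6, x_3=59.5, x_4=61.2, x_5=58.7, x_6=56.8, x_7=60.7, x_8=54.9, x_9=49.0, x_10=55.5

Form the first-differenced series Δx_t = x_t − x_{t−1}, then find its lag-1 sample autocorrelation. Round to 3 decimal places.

-0.377

First differences Δx: -0.2, -5.1, 1.7, -2.5, -1.9, 3.9, -5.8, -5.9, 6.5
Mean of differences = -1.0333
Numerator Σ(Δx_t−Δx̄)(Δx_{t+1}−Δx̄) = -58.4978
Denominator Σ(Δx_t−Δx̄)² = 155.1000
r_1(Δx) = -58.4978 / 155.1000 = -0.377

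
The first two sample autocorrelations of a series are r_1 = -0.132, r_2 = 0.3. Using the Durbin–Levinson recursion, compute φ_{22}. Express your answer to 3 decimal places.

0.288

φ_{22} = (r_2 − r_1²) / (1 − r_1²)
r_1² = (-0.132)² = 0.017424
Numerator = 0.3 − 0.0174 = 0.2826; denominator = 1 − 0.0174 = 0.9826
φ_{22} = 0.2826 / 0.9826 = 0.288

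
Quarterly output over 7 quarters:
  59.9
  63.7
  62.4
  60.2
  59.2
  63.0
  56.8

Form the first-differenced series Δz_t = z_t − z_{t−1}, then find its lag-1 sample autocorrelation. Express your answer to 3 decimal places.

-0.380

First differences Δz: 3.8, -1.3, -2.2, -1.0, 3.8, -6.2
Mean of differences = -0.5167
Numerator Σ(Δz_t−Δz̄)(Δz_{t+1}−Δz̄) = -27.8686
Denominator Σ(Δz_t−Δz̄)² = 73.2483
r_1(Δz) = -27.8686 / 73.2483 = -0.380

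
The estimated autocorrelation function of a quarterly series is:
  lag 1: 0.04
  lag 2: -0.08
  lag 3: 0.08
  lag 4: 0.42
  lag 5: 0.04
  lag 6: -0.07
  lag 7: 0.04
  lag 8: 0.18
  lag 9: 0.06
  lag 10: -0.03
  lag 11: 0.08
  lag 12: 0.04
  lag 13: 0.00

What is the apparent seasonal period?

The largest autocorrelation is r_4 = 0.42, with a weaker echo at lag 8 (0.18); the remaining lags stay at or below 0.08.
The dominant spike at lag 4 indicates a seasonal period of 4.

4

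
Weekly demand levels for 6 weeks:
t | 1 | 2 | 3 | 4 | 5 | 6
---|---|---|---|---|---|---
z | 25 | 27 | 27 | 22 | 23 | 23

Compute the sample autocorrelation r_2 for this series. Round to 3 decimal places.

-0.213

Mean z̄ = (25 + 27 + 27 + 22 + 23 + 23)/6 = 24.5000
Deviations from mean: 0.5000, 2.5000, 2.5000, -2.5000, -1.5000, -1.5000
Numerator Σ_{t=1}^{4}(z_t−z̄)(z_{t+2}−z̄) = -5.0000
Denominator Σ(z_t−z̄)² = 23.5000
r_2 = -5.0000 / 23.5000 = -0.213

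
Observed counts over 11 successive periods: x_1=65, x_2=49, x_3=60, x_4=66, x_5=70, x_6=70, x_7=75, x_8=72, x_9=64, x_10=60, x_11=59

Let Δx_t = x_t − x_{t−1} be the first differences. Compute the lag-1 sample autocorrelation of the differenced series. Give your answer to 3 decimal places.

-0.064

First differences Δx: -16, 11, 6, 4, 0, 5, -3, -8, -4, -1
Mean of differences = -0.6000
Numerator Σ(Δx_t−Δx̄)(Δx_{t+1}−Δx̄) = -34.7600
Denominator Σ(Δx_t−Δx̄)² = 540.4000
r_1(Δx) = -34.7600 / 540.4000 = -0.064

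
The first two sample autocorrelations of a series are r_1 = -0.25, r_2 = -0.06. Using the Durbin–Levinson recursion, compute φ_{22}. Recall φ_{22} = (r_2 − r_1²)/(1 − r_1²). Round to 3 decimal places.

φ_{22} = (r_2 − r_1²) / (1 − r_1²)
r_1² = (-0.25)² = 0.0625
Numerator = -0.06 − 0.0625 = -0.1225; denominator = 1 − 0.0625 = 0.9375
φ_{22} = -0.1225 / 0.9375 = -0.131

-0.131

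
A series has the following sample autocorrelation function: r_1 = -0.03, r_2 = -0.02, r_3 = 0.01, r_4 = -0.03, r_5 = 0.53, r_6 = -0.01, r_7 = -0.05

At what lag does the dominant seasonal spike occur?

5

The largest autocorrelation is r_5 = 0.53; the remaining lags stay at or below 0.01.
The dominant spike at lag 5 indicates a seasonal period of 5.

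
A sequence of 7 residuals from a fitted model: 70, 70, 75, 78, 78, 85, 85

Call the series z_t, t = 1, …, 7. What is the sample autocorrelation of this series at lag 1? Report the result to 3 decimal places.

Mean z̄ = (70 + 70 + 75 + 78 + 78 + 85 + 85)/7 = 77.2857
Deviations from mean: -7.2857, -7.2857, -2.2857, 0.7143, 0.7143, 7.7143, 7.7143
Σ(z_t−z̄)(z_{t+1}−z̄) = (53.0816) + (16.6531) + (-1.6327) + (0.5102) + (5.5102) + (59.5102) = 133.6327
Denominator Σ(z_t−z̄)² = 231.4286
r_1 = 133.6327 / 231.4286 = 0.577

0.577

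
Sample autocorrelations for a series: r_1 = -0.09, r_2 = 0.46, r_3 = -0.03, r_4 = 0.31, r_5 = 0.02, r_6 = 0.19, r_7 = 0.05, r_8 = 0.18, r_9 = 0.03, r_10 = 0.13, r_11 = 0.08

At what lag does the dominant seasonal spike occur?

The largest autocorrelation is r_2 = 0.46, with weaker echoes at lags 4 (0.31), 6 (0.19) and 8 (0.18); the remaining lags stay at or below 0.13.
The dominant spike at lag 2 indicates a seasonal period of 2.

2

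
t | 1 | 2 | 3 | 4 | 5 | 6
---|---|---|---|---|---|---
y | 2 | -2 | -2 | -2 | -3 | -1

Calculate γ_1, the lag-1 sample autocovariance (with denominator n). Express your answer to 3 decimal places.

-0.130

Mean ȳ = (2 − 2 − 2 − 2 − 3 − 1)/6 = -1.3333
Deviations: 3.3333, -0.6667, -0.6667, -0.6667, -1.6667, 0.3333
Σ_{t=1}^{5}(y_t−ȳ)(y_{t+1}−ȳ) = -0.7778
γ_1 = -0.7778 / 6 = -0.130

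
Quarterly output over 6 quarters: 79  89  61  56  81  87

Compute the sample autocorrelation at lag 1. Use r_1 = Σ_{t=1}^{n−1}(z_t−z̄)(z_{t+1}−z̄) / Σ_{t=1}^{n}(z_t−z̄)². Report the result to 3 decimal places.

Mean z̄ = (79 + 89 + 61 + 56 + 81 + 87)/6 = 75.5000
Deviations from mean: 3.5000, 13.5000, -14.5000, -19.5000, 5.5000, 11.5000
Σ(z_t−z̄)(z_{t+1}−z̄) = (47.2500) + (-195.7500) + (282.7500) + (-107.2500) + (63.2500) = 90.2500
Denominator Σ(z_t−z̄)² = 947.5000
r_1 = 90.2500 / 947.5000 = 0.095

0.095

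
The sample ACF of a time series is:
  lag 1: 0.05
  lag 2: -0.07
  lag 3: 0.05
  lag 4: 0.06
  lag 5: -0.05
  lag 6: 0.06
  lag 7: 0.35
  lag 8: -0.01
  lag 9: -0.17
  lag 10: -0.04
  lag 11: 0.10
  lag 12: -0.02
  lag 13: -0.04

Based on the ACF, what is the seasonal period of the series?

7

The largest autocorrelation is r_7 = 0.35; the remaining lags stay at or below 0.10.
The dominant spike at lag 7 indicates a seasonal period of 7.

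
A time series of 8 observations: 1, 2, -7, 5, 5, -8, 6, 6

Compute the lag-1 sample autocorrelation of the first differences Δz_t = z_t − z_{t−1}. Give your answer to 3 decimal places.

-0.515

First differences Δz: 1, -9, 12, 0, -13, 14, 0
Mean of differences = 0.7143
Numerator Σ(Δz_t−Δz̄)(Δz_{t+1}−Δz̄) = -302.3673
Denominator Σ(Δz_t−Δz̄)² = 587.4286
r_1(Δz) = -302.3673 / 587.4286 = -0.515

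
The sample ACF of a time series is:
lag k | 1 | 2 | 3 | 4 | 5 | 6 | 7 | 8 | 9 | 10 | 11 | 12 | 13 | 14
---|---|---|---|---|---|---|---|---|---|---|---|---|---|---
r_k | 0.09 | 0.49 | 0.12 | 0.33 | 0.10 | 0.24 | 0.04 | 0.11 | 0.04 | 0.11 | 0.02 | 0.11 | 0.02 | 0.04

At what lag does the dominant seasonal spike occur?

The largest autocorrelation is r_2 = 0.49, with weaker echoes at lags 4 (0.33) and 6 (0.24); the remaining lags stay at or below 0.12.
The dominant spike at lag 2 indicates a seasonal period of 2.

2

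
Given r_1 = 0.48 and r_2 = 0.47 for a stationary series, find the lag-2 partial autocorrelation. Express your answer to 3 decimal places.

0.311

φ_{22} = (r_2 − r_1²) / (1 − r_1²)
r_1² = (0.48)² = 0.2304
Numerator = 0.47 − 0.2304 = 0.2396; denominator = 1 − 0.2304 = 0.7696
φ_{22} = 0.2396 / 0.7696 = 0.311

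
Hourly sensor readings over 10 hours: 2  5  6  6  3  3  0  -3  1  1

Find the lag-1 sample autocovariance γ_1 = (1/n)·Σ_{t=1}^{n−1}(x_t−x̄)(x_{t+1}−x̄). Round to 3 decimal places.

4.484

Mean x̄ = (2 + 5 + 6 + 6 + 3 + 3 + 0 − 3 + 1 + 1)/10 = 2.4000
Σ_{t=1}^{9}(x_t−x̄)(x_{t+1}−x̄) = 44.8400
γ_1 = 44.8400 / 10 = 4.484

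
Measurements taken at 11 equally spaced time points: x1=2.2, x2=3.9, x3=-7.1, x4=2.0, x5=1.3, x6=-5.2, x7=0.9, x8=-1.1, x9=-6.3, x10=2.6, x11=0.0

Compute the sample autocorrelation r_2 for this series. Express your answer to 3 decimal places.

Mean x̄ = (2.2 + 3.9 − 7.1 + 2.0 + 1.3 − 5.2 + 0.9 − 1.1 − 6.3 + 2.6 + 0.0)/11 = -0.6182
Numerator Σ_{t=1}^{9}(x_t−x̄)(x_{t+2}−x̄) = -39.4361
Denominator Σ(x_t−x̄)² = 147.4564
r_2 = -39.4361 / 147.4564 = -0.267

-0.267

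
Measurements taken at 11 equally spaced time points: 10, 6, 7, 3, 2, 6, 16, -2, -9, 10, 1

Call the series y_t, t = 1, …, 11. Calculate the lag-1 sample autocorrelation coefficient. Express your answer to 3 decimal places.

-0.122

Mean ȳ = (10 + 6 + 7 + 3 + 2 + 6 + 16 − 2 − 9 + 10 + 1)/11 = 4.5455
Numerator Σ_{t=1}^{10}(y_t−ȳ)(y_{t+1}−ȳ) = -54.9339
Denominator Σ(y_t−ȳ)² = 448.7273
r_1 = -54.9339 / 448.7273 = -0.122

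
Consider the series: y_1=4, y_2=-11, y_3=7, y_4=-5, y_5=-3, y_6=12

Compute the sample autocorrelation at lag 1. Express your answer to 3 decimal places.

-0.469

Mean ȳ = (4 − 11 + 7 − 5 − 3 + 12)/6 = 0.6667
Numerator Σ_{t=1}^{5}(y_t−ȳ)(y_{t+1}−ȳ) = -169.4444
Denominator Σ(y_t−ȳ)² = 361.3333
r_1 = -169.4444 / 361.3333 = -0.469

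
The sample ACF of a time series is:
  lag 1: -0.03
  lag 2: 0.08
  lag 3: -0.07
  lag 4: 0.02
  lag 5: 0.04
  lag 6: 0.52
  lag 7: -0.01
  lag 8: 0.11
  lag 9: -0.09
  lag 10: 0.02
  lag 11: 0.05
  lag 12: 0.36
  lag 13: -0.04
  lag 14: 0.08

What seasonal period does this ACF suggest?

6

The largest autocorrelation is r_6 = 0.52, with a weaker echo at lag 12 (0.36); the remaining lags stay at or below 0.11.
The dominant spike at lag 6 indicates a seasonal period of 6.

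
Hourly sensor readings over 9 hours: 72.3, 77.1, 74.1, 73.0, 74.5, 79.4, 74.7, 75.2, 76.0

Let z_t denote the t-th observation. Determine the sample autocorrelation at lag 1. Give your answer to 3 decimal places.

Mean z̄ = (72.3 + 77.1 + 74.1 + 73.0 + 74.5 + 79.4 + 74.7 + 75.2 + 76.0)/9 = 75.1444
Numerator Σ_{t=1}^{8}(z_t−z̄)(z_{t+1}−z̄) = -8.5942
Denominator Σ(z_t−z̄)² = 37.0622
r_1 = -8.5942 / 37.0622 = -0.232

-0.232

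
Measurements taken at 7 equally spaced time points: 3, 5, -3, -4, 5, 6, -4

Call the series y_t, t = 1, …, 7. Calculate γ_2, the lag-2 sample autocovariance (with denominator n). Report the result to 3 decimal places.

-12.618

Mean ȳ = (3 + 5 − 3 − 4 + 5 + 6 − 4)/7 = 1.1429
Σ_{t=1}^{5}(y_t−ȳ)(y_{t+2}−ȳ) = -88.3265
γ_2 = -88.3265 / 7 = -12.618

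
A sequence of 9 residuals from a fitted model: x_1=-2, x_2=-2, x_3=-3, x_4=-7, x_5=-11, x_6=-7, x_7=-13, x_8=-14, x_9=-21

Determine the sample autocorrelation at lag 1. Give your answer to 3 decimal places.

0.503

Mean x̄ = (-2 − 2 − 3 − 7 − 11 − 7 − 13 − 14 − 21)/9 = -8.8889
Numerator Σ_{t=1}^{8}(x_t−x̄)(x_{t+1}−x̄) = 166.3210
Denominator Σ(x_t−x̄)² = 330.8889
r_1 = 166.3210 / 330.8889 = 0.503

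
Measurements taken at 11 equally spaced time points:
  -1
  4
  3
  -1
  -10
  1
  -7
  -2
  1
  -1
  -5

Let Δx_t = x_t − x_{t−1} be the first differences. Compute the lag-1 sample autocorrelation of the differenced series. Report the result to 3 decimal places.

-0.492

First differences Δx: 5, -1, -4, -9, 11, -8, 5, 3, -2, -4
Mean of differences = -0.4000
Numerator Σ(Δx_t−Δx̄)(Δx_{t+1}−Δx̄) = -177.1600
Denominator Σ(Δx_t−Δx̄)² = 360.4000
r_1(Δx) = -177.1600 / 360.4000 = -0.492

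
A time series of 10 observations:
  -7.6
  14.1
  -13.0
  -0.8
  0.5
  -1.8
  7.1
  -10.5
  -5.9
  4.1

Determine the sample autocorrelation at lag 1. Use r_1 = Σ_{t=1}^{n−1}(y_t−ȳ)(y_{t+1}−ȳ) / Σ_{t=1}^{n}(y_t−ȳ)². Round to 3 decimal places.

-0.557

Mean ȳ = (-7.6 + 14.1 − 13.0 − 0.8 + 0.5 − 1.8 + 7.1 − 10.5 − 5.9 + 4.1)/10 = -1.3800
Numerator Σ_{t=1}^{9}(y_t−ȳ)(y_{t+1}−ȳ) = -347.0484
Denominator Σ(y_t−ȳ)² = 622.9360
r_1 = -347.0484 / 622.9360 = -0.557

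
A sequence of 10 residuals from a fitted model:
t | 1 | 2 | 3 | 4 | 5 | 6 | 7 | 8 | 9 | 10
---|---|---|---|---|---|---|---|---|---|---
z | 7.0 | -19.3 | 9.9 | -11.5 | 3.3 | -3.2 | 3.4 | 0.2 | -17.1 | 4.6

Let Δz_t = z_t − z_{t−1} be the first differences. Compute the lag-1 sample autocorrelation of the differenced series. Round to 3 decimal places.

First differences Δz: -26.3, 29.2, -21.4, 14.8, -6.5, 6.6, -3.2, -17.3, 21.7
Mean of differences = -0.2667
Numerator Σ(Δz_t−Δz̄)(Δz_{t+1}−Δz̄) = -2189.3144
Denominator Σ(Δz_t−Δz̄)² = 3086.9200
r_1(Δz) = -2189.3144 / 3086.9200 = -0.709

-0.709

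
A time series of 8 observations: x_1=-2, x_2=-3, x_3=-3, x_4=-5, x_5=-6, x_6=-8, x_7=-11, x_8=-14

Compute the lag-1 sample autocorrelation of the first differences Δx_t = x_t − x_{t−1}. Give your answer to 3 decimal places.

0.316

First differences Δx: -1, 0, -2, -1, -2, -3, -3
Mean of differences = -1.7143
Numerator Σ(Δx_t−Δx̄)(Δx_{t+1}−Δx̄) = 2.3469
Denominator Σ(Δx_t−Δx̄)² = 7.4286
r_1(Δx) = 2.3469 / 7.4286 = 0.316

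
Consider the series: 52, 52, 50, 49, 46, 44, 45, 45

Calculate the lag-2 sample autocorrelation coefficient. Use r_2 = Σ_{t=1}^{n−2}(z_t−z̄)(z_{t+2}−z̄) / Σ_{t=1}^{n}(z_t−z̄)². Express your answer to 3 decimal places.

0.288

Mean z̄ = (52 + 52 + 50 + 49 + 46 + 44 + 45 + 45)/8 = 47.8750
Deviations from mean: 4.1250, 4.1250, 2.1250, 1.1250, -1.8750, -3.8750, -2.8750, -2.8750
Numerator Σ_{t=1}^{6}(z_t−z̄)(z_{t+2}−z̄) = 21.5938
Denominator Σ(z_t−z̄)² = 74.8750
r_2 = 21.5938 / 74.8750 = 0.288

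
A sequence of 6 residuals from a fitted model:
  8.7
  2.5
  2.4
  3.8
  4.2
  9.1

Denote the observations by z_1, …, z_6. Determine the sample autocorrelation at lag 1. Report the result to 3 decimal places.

Mean z̄ = (8.7 + 2.5 + 2.4 + 3.8 + 4.2 + 9.1)/6 = 5.1167
Deviations from mean: 3.5833, -2.6167, -2.7167, -1.3167, -0.9167, 3.9833
Σ(z_t−z̄)(z_{t+1}−z̄) = (-9.3764) + (7.1086) + (3.5769) + (1.2069) + (-3.6514) = -1.1353
Denominator Σ(z_t−z̄)² = 45.5083
r_1 = -1.1353 / 45.5083 = -0.025

-0.025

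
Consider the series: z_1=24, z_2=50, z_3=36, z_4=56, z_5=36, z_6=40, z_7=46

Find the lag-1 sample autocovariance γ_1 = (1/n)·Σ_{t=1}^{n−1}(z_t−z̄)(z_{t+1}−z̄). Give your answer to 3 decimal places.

Mean z̄ = (24 + 50 + 36 + 56 + 36 + 40 + 46)/7 = 41.1429
Σ_{t=1}^{6}(z_t−z̄)(z_{t+1}−z̄) = -349.8776
γ_1 = -349.8776 / 7 = -49.983

-49.983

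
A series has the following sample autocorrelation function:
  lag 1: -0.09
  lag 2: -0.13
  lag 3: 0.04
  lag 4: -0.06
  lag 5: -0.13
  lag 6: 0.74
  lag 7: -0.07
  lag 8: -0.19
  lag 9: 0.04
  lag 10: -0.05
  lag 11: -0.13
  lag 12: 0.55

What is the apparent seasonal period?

6

The largest autocorrelation is r_6 = 0.74, with a weaker echo at lag 12 (0.55); the remaining lags stay at or below 0.04.
The dominant spike at lag 6 indicates a seasonal period of 6.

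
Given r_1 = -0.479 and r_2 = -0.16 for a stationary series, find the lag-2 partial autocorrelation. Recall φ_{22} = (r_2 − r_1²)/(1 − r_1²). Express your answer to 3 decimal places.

-0.505

φ_{22} = (r_2 − r_1²) / (1 − r_1²)
r_1² = (-0.479)² = 0.229441
Numerator = -0.16 − 0.2294 = -0.3894; denominator = 1 − 0.2294 = 0.7706
φ_{22} = -0.3894 / 0.7706 = -0.505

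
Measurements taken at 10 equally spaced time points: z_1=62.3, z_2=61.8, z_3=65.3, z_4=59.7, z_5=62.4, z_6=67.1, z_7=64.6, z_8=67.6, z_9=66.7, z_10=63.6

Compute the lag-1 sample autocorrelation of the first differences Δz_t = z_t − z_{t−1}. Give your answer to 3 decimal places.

-0.442

First differences Δz: -0.5, 3.5, -5.6, 2.7, 4.7, -2.5, 3.0, -0.9, -3.1
Mean of differences = 0.1444
Numerator Σ(Δz_t−Δz̄)(Δz_{t+1}−Δz̄) = -43.6686
Denominator Σ(Δz_t−Δz̄)² = 98.7222
r_1(Δz) = -43.6686 / 98.7222 = -0.442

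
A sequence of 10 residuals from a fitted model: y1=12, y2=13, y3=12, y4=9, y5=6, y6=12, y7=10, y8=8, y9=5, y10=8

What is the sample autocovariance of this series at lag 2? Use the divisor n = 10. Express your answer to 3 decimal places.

Mean ȳ = (12 + 13 + 12 + 9 + 6 + 12 + 10 + 8 + 5 + 8)/10 = 9.5000
Σ_{t=1}^{8}(y_t−ȳ)(y_{t+2}−ȳ) = -11.0000
γ_2 = -11.0000 / 10 = -1.100

-1.100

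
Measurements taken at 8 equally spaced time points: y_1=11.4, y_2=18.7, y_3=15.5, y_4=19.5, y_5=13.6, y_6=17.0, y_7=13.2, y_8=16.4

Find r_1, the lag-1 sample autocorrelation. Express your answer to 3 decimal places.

-0.545

Mean ȳ = (11.4 + 18.7 + 15.5 + 19.5 + 13.6 + 17.0 + 13.2 + 16.4)/8 = 15.6625
Deviations from mean: -4.2625, 3.0375, -0.1625, 3.8375, -2.0625, 1.3375, -2.4625, 0.7375
Σ(y_t−ȳ)(y_{t+1}−ȳ) = (-12.9473) + (-0.4936) + (-0.6236) + (-7.9148) + (-2.7586) + (-3.2936) + (-1.8161) = -29.8477
Denominator Σ(y_t−ȳ)² = 54.7988
r_1 = -29.8477 / 54.7988 = -0.545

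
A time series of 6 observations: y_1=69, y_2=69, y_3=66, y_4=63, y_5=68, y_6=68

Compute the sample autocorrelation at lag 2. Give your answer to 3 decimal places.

Mean ȳ = (69 + 69 + 66 + 63 + 68 + 68)/6 = 67.1667
Σ(y_t−ȳ)(y_{t+2}−ȳ) = (-2.1389) + (-7.6389) + (-0.9722) + (-3.4722) = -14.2222
Denominator Σ(y_t−ȳ)² = 26.8333
r_2 = -14.2222 / 26.8333 = -0.530

-0.530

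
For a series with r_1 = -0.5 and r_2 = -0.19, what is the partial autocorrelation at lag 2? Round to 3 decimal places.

-0.587

φ_{22} = (r_2 − r_1²) / (1 − r_1²)
r_1² = (-0.5)² = 0.25
Numerator = -0.19 − 0.2500 = -0.4400; denominator = 1 − 0.2500 = 0.7500
φ_{22} = -0.4400 / 0.7500 = -0.587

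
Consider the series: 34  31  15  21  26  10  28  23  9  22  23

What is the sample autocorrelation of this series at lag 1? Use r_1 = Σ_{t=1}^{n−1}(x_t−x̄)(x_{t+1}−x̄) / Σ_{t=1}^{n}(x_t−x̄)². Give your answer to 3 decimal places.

-0.123

Mean x̄ = (34 + 31 + 15 + 21 + 26 + 10 + 28 + 23 + 9 + 22 + 23)/11 = 22.0000
Numerator Σ_{t=1}^{10}(x_t−x̄)(x_{t+1}−x̄) = -79.0000
Denominator Σ(x_t−x̄)² = 642.0000
r_1 = -79.0000 / 642.0000 = -0.123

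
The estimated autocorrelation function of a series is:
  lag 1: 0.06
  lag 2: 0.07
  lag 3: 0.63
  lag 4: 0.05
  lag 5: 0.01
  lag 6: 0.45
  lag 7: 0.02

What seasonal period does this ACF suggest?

3

The largest autocorrelation is r_3 = 0.63, with a weaker echo at lag 6 (0.45); the remaining lags stay at or below 0.07.
The dominant spike at lag 3 indicates a seasonal period of 3.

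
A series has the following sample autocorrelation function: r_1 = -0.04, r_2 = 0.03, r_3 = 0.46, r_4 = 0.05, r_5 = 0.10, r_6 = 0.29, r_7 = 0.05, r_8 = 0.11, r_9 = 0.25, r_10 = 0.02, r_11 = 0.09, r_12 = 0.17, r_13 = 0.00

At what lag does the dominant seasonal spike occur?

The largest autocorrelation is r_3 = 0.46, with weaker echoes at lags 6 (0.29), 9 (0.25) and 12 (0.17); the remaining lags stay at or below 0.11.
The dominant spike at lag 3 indicates a seasonal period of 3.

3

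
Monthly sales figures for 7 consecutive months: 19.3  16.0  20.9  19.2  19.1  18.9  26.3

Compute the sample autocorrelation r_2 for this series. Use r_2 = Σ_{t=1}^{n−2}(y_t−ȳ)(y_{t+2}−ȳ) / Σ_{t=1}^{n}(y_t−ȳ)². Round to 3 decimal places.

Mean ȳ = (19.3 + 16.0 + 20.9 + 19.2 + 19.1 + 18.9 + 26.3)/7 = 19.9571
Deviations from mean: -0.6571, -3.9571, 0.9429, -0.7571, -0.8571, -1.0571, 6.3429
Numerator Σ_{t=1}^{5}(y_t−ȳ)(y_{t+2}−ȳ) = -3.0680
Denominator Σ(y_t−ȳ)² = 59.6371
r_2 = -3.0680 / 59.6371 = -0.051

-0.051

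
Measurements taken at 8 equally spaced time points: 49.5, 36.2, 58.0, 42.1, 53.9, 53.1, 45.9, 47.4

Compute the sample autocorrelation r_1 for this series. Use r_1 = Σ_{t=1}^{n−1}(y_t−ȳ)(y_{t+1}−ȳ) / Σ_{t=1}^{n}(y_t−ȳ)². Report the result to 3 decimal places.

Mean ȳ = (49.5 + 36.2 + 58.0 + 42.1 + 53.9 + 53.1 + 45.9 + 47.4)/8 = 48.2625
Numerator Σ_{t=1}^{7}(y_t−ȳ)(y_{t+1}−ȳ) = -209.2539
Denominator Σ(y_t−ȳ)² = 341.3388
r_1 = -209.2539 / 341.3388 = -0.613

-0.613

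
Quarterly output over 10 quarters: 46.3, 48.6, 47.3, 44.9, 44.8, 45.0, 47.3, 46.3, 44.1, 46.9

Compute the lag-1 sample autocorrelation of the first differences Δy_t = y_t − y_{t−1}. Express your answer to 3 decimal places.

-0.162

First differences Δy: 2.3, -1.3, -2.4, -0.1, 0.2, 2.3, -1.0, -2.2, 2.8
Mean of differences = 0.0667
Numerator Σ(Δy_t−Δȳ)(Δy_{t+1}−Δȳ) = -5.1544
Denominator Σ(Δy_t−Δȳ)² = 31.7200
r_1(Δy) = -5.1544 / 31.7200 = -0.162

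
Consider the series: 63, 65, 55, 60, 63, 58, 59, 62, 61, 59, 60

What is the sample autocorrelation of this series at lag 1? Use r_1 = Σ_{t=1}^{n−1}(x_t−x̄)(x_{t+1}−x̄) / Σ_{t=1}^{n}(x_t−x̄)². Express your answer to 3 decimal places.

Mean x̄ = (63 + 65 + 55 + 60 + 63 + 58 + 59 + 62 + 61 + 59 + 60)/11 = 60.4545
Numerator Σ_{t=1}^{10}(x_t−x̄)(x_{t+1}−x̄) = -16.1157
Denominator Σ(x_t−x̄)² = 76.7273
r_1 = -16.1157 / 76.7273 = -0.210

-0.210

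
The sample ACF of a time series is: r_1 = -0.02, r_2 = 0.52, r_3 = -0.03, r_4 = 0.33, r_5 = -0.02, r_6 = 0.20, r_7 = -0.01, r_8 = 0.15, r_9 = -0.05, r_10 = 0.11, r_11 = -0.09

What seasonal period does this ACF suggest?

The largest autocorrelation is r_2 = 0.52, with weaker echoes at lags 4 (0.33), 6 (0.20) and 8 (0.15); the remaining lags stay at or below 0.11.
The dominant spike at lag 2 indicates a seasonal period of 2.

2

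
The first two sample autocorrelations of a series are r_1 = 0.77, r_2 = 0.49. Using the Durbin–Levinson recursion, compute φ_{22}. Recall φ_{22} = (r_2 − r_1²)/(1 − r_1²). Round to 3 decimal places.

φ_{22} = (r_2 − r_1²) / (1 − r_1²)
r_1² = (0.77)² = 0.5929
Numerator = 0.49 − 0.5929 = -0.1029; denominator = 1 − 0.5929 = 0.4071
φ_{22} = -0.1029 / 0.4071 = -0.253

-0.253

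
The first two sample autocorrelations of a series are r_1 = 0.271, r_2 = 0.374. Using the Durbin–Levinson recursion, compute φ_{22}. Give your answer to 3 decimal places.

φ_{22} = (r_2 − r_1²) / (1 − r_1²)
r_1² = (0.271)² = 0.073441
Numerator = 0.374 − 0.0734 = 0.3006; denominator = 1 − 0.0734 = 0.9266
φ_{22} = 0.3006 / 0.9266 = 0.324

0.324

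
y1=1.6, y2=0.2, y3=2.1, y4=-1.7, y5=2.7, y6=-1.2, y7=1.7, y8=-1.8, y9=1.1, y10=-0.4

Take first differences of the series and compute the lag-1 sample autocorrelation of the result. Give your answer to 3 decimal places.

-0.931

First differences Δy: -1.4, 1.9, -3.8, 4.4, -3.9, 2.9, -3.5, 2.9, -1.5
Mean of differences = -0.2222
Numerator Σ(Δy_t−Δȳ)(Δy_{t+1}−Δȳ) = -79.5694
Denominator Σ(Δy_t−Δȳ)² = 85.4556
r_1(Δy) = -79.5694 / 85.4556 = -0.931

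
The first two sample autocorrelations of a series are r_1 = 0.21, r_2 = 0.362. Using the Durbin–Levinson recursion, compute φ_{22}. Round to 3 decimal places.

0.333

φ_{22} = (r_2 − r_1²) / (1 − r_1²)
r_1² = (0.21)² = 0.0441
Numerator = 0.362 − 0.0441 = 0.3179; denominator = 1 − 0.0441 = 0.9559
φ_{22} = 0.3179 / 0.9559 = 0.333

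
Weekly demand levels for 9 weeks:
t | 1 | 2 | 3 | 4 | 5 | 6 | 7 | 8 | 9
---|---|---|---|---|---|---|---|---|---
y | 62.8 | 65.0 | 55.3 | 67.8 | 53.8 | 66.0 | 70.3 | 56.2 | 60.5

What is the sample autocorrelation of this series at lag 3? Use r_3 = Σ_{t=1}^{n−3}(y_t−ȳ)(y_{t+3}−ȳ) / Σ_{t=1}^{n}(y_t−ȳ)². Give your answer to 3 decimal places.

0.156

Mean ȳ = (62.8 + 65.0 + 55.3 + 67.8 + 53.8 + 66.0 + 70.3 + 56.2 + 60.5)/9 = 61.9667
Numerator Σ_{t=1}^{6}(y_t−ȳ)(y_{t+3}−ȳ) = 42.9900
Denominator Σ(y_t−ȳ)² = 276.1800
r_3 = 42.9900 / 276.1800 = 0.156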